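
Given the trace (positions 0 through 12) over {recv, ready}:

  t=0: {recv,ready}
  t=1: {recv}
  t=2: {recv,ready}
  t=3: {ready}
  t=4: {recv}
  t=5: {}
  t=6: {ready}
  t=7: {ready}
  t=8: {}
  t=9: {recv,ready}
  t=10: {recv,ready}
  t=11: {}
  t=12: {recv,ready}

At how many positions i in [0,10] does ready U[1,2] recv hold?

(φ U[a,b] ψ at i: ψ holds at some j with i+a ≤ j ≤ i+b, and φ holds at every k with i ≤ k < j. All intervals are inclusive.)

Evaluate at each i in [0,10]:
  i=0: ✓ (rhs at j=1; lhs holds on [0,0])
  i=1: ✗ (lhs fails at k=1 before rhs at j=2)
  i=2: ✓ (rhs at j=4; lhs holds on [2,3])
  i=3: ✓ (rhs at j=4; lhs holds on [3,3])
  i=4: ✗ (no rhs in [5,6])
  i=5: ✗ (no rhs in [6,7])
  i=6: ✗ (no rhs in [7,8])
  i=7: ✗ (lhs fails at k=8 before rhs at j=9)
  i=8: ✗ (lhs fails at k=8 before rhs at j=9)
  i=9: ✓ (rhs at j=10; lhs holds on [9,9])
  i=10: ✗ (lhs fails at k=11 before rhs at j=12)
Positions where it holds: {0, 2, 3, 9} → 4.

4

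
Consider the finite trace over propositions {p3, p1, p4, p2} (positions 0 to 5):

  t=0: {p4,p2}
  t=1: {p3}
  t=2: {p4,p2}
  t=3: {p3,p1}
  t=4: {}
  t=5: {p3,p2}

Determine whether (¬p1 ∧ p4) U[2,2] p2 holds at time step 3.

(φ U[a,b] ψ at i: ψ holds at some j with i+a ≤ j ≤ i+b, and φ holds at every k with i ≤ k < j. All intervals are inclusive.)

Need some j in [5,5] with p2, and (¬p1 ∧ p4) at every k in [3,j-1].
  j=5: p2 holds, but (¬p1 ∧ p4) fails at k=3 → not this j.
No j in the window works → until fails.

No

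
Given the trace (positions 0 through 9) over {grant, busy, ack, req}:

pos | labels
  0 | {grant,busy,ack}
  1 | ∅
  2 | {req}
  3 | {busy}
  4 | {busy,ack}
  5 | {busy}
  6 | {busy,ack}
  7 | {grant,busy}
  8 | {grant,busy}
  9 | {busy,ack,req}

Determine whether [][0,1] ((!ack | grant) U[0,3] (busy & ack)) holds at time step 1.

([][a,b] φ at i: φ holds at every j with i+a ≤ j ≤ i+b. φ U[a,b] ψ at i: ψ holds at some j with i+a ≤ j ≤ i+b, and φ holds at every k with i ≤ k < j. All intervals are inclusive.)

Check ((!ack | grant) U[0,3] (busy & ack)) at every j in [1,2]:
  j=1: holds
  j=2: holds
All positions satisfy it → formula holds.

Holds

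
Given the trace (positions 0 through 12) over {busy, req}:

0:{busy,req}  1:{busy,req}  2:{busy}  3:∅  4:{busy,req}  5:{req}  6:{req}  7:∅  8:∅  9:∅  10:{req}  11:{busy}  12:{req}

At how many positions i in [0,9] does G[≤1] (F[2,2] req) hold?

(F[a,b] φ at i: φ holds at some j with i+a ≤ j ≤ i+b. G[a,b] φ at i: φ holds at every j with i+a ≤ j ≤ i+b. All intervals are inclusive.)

Evaluate at each i in [0,9]:
  i=0: ✗ (fails at j=0)
  i=1: ✗ (fails at j=1)
  i=2: ✓ (all of [2,3])
  i=3: ✓ (all of [3,4])
  i=4: ✗ (fails at j=5)
  i=5: ✗ (fails at j=5)
  i=6: ✗ (fails at j=6)
  i=7: ✗ (fails at j=7)
  i=8: ✗ (fails at j=9)
  i=9: ✗ (fails at j=9)
Positions where it holds: {2, 3} → 2.

2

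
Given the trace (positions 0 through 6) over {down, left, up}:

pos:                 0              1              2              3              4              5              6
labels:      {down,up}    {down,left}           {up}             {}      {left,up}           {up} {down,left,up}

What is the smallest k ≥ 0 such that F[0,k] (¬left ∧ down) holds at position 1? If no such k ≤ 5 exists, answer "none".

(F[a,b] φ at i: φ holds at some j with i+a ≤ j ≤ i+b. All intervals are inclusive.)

Scan j = 1,2,… for (¬left ∧ down):
  j=1: fails
  j=2: fails
  j=3: fails
  j=4: fails
  j=5: fails
  j=6: fails
No j in [1,6] satisfies it → none.

none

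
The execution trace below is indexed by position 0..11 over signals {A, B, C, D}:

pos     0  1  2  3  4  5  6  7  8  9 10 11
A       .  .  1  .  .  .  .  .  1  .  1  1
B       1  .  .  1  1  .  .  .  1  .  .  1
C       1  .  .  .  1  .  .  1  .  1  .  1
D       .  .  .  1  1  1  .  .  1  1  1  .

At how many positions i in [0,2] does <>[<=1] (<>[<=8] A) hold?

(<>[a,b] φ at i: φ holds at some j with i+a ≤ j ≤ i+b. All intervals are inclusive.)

Evaluate at each i in [0,2]:
  i=0: ✓ (witness j=0)
  i=1: ✓ (witness j=1)
  i=2: ✓ (witness j=2)
Positions where it holds: {0, 1, 2} → 3.

3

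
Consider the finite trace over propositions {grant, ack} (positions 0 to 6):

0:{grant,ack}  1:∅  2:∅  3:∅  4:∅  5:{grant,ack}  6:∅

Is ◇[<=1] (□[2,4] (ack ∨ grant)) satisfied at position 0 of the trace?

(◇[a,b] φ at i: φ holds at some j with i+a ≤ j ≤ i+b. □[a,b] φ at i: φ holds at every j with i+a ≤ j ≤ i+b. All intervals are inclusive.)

Check □[2,4] (ack ∨ grant) at each j in [0,1]:
  j=0: fails at 2
  j=1: fails at 3
No position in the window satisfies it → formula fails.

Does not hold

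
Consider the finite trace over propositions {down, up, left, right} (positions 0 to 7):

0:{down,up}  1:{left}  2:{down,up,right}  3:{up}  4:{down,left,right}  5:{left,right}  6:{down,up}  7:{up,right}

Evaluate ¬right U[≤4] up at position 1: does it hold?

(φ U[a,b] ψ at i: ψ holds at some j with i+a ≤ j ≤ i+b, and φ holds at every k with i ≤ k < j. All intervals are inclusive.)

Need some j in [1,5] with up, and ¬right at every k in [1,j-1].
  j=1: up false.
  j=2: up holds; ¬right holds at every k in [1,1] → satisfied.

True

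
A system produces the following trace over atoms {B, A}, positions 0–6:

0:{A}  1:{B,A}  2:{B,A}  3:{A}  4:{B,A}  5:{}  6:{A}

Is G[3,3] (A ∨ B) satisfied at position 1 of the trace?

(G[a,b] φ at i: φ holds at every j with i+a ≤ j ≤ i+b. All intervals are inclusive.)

Check (A ∨ B) at every j in [4,4]:
  j=4: true
All positions satisfy it → formula holds.

Yes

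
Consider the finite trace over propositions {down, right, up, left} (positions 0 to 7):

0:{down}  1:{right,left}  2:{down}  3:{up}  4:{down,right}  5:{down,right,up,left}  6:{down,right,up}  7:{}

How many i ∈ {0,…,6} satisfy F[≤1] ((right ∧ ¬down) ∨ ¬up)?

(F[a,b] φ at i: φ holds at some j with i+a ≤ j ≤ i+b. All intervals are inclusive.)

Evaluate at each i in [0,6]:
  i=0: ✓ (witness j=0)
  i=1: ✓ (witness j=1)
  i=2: ✓ (witness j=2)
  i=3: ✓ (witness j=4)
  i=4: ✓ (witness j=4)
  i=5: ✗ (none in [5,6])
  i=6: ✓ (witness j=7)
Positions where it holds: {0, 1, 2, 3, 4, 6} → 6.

6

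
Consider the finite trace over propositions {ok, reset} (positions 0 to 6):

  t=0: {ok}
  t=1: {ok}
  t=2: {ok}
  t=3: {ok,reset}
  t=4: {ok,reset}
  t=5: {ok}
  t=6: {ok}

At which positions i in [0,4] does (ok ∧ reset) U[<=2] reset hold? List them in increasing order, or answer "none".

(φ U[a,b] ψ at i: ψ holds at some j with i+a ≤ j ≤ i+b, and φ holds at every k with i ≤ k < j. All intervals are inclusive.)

3, 4

Evaluate at each i in [0,4]:
  i=0: ✗ (no rhs in [0,2])
  i=1: ✗ (lhs fails at k=1 before rhs at j=3)
  i=2: ✗ (lhs fails at k=2 before rhs at j=3)
  i=3: ✓ (rhs at j=3)
  i=4: ✓ (rhs at j=4)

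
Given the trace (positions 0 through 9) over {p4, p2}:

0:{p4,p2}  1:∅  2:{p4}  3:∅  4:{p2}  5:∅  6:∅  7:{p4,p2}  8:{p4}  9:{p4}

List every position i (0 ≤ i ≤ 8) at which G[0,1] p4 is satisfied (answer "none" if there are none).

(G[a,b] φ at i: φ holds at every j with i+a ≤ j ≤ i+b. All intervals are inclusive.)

7, 8

Evaluate at each i in [0,8]:
  i=0: ✗ (fails at j=1)
  i=1: ✗ (fails at j=1)
  i=2: ✗ (fails at j=3)
  i=3: ✗ (fails at j=3)
  i=4: ✗ (fails at j=4)
  i=5: ✗ (fails at j=5)
  i=6: ✗ (fails at j=6)
  i=7: ✓ (all of [7,8])
  i=8: ✓ (all of [8,9])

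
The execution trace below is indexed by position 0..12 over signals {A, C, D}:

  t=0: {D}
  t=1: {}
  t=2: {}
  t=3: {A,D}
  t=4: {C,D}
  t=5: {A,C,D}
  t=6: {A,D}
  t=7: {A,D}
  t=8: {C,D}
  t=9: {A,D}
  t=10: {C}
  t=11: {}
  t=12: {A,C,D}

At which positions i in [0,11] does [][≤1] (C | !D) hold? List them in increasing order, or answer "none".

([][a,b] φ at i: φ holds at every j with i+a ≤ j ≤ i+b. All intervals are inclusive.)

Evaluate at each i in [0,11]:
  i=0: ✗ (fails at j=0)
  i=1: ✓ (all of [1,2])
  i=2: ✗ (fails at j=3)
  i=3: ✗ (fails at j=3)
  i=4: ✓ (all of [4,5])
  i=5: ✗ (fails at j=6)
  i=6: ✗ (fails at j=6)
  i=7: ✗ (fails at j=7)
  i=8: ✗ (fails at j=9)
  i=9: ✗ (fails at j=9)
  i=10: ✓ (all of [10,11])
  i=11: ✓ (all of [11,12])

1, 4, 10, 11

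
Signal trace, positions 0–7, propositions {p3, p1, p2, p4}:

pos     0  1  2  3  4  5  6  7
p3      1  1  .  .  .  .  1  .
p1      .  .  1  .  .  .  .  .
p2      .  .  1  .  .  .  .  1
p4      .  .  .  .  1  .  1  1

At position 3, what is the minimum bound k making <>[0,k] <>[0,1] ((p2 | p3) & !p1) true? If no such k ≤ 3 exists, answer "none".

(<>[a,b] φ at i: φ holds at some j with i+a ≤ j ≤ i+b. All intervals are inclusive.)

2

Scan j = 3,4,… for <>[0,1] ((p2 | p3) & !p1):
  j=3: fails
  j=4: fails
  j=5: holds
First hit at j=5, so smallest k = 5-3 = 2.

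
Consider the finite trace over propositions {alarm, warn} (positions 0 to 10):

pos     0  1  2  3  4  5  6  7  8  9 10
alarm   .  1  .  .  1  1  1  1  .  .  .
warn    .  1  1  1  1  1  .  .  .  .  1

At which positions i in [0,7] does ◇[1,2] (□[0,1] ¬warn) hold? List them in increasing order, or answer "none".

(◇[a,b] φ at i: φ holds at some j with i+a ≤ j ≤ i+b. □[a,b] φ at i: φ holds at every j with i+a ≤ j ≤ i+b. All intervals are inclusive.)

Evaluate at each i in [0,7]:
  i=0: ✗ (none in [1,2])
  i=1: ✗ (none in [2,3])
  i=2: ✗ (none in [3,4])
  i=3: ✗ (none in [4,5])
  i=4: ✓ (witness j=6)
  i=5: ✓ (witness j=6)
  i=6: ✓ (witness j=7)
  i=7: ✓ (witness j=8)

4, 5, 6, 7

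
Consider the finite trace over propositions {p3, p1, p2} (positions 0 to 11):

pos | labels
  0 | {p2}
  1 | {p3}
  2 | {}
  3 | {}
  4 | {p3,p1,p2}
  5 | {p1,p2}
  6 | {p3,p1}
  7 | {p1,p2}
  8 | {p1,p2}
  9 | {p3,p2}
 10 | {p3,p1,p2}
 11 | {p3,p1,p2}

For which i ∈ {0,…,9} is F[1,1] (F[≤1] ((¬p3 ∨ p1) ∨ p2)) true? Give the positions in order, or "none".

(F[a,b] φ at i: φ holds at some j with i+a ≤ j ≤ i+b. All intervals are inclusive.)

0, 1, 2, 3, 4, 5, 6, 7, 8, 9

Evaluate at each i in [0,9]:
  i=0: ✓ (witness j=1)
  i=1: ✓ (witness j=2)
  i=2: ✓ (witness j=3)
  i=3: ✓ (witness j=4)
  i=4: ✓ (witness j=5)
  i=5: ✓ (witness j=6)
  i=6: ✓ (witness j=7)
  i=7: ✓ (witness j=8)
  i=8: ✓ (witness j=9)
  i=9: ✓ (witness j=10)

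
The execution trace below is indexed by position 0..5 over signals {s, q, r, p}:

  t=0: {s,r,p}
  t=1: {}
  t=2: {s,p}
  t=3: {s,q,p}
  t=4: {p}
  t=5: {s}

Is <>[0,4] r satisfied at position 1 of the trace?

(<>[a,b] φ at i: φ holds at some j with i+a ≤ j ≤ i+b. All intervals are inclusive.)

Does not hold

Check r at each j in [1,5]:
  j=1: false
  j=2: false
  j=3: false
  j=4: false
  j=5: false
No position in the window satisfies it → formula fails.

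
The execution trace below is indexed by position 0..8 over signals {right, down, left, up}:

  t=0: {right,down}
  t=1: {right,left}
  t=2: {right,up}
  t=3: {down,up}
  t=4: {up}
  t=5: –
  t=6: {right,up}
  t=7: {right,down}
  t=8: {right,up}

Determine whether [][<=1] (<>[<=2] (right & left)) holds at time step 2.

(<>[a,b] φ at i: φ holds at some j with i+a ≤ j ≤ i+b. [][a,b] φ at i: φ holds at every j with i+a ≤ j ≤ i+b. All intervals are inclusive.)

Check <>[<=2] (right & left) at every j in [2,3]:
  j=2: fails (none in [2,4])
  j=3: fails (none in [3,5])
Fails at j=2 → formula fails.

No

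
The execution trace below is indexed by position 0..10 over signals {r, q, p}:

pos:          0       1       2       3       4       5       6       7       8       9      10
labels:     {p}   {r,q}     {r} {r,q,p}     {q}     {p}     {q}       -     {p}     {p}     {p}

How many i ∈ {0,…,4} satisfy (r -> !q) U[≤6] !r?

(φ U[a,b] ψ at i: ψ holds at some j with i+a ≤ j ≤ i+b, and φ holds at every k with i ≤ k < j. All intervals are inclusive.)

2

Evaluate at each i in [0,4]:
  i=0: ✓ (rhs at j=0)
  i=1: ✗ (lhs fails at k=1 before rhs at j=4)
  i=2: ✗ (lhs fails at k=3 before rhs at j=4)
  i=3: ✗ (lhs fails at k=3 before rhs at j=4)
  i=4: ✓ (rhs at j=4)
Positions where it holds: {0, 4} → 2.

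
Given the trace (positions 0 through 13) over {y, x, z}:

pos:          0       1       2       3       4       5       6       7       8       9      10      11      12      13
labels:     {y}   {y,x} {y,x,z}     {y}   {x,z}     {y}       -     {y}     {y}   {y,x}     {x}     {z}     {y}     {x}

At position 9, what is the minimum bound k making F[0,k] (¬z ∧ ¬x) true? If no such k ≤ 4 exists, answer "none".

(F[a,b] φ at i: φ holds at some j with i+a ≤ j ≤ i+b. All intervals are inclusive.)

3

Scan j = 9,10,… for (¬z ∧ ¬x):
  j=9: fails
  j=10: fails
  j=11: fails
  j=12: holds
First hit at j=12, so smallest k = 12-9 = 3.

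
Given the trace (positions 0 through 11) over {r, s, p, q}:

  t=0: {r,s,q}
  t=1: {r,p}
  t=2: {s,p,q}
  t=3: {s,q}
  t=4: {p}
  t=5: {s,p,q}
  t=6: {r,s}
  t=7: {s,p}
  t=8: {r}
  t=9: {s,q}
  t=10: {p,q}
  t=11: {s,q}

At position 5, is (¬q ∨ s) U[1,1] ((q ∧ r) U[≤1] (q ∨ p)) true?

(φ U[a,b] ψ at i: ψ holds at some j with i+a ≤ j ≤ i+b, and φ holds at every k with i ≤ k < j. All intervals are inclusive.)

Need some j in [6,6] with ((q ∧ r) U[≤1] (q ∨ p)), and (¬q ∨ s) at every k in [5,j-1].
  j=6: ((q ∧ r) U[≤1] (q ∨ p)) — fails.
No j in the window works → until fails.

False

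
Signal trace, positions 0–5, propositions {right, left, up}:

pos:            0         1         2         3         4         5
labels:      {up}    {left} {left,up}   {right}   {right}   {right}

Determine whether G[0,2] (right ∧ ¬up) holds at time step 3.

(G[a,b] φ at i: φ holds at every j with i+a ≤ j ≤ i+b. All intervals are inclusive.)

Yes

Check (right ∧ ¬up) at every j in [3,5]:
  j=3: true
  j=4: true
  j=5: true
All positions satisfy it → formula holds.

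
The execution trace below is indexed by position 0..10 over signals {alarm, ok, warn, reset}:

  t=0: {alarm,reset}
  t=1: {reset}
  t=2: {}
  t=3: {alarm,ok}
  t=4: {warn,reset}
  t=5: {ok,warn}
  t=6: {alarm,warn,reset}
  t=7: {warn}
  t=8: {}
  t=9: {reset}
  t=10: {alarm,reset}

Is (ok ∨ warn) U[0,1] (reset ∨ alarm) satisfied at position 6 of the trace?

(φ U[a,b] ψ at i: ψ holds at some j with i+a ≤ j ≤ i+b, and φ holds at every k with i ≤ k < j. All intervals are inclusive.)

Need some j in [6,7] with (reset ∨ alarm), and (ok ∨ warn) at every k in [6,j-1].
  j=6: (reset ∨ alarm) holds; no prefix to check → satisfied.

True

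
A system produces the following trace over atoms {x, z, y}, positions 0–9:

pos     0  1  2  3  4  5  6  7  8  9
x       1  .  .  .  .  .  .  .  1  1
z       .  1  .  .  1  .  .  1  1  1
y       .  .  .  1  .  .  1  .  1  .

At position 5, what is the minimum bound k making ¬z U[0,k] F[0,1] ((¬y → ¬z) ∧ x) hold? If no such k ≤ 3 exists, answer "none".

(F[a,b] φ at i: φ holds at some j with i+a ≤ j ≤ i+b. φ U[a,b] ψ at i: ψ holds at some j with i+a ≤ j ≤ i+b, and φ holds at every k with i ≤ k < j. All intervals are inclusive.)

2

Need earliest j ≥ 5 with F[0,1] ((¬y → ¬z) ∧ x), and ¬z at every k in [5,j-1].
  j=5: rhs fails.
  j=6: rhs fails.
  j=7: rhs holds; lhs holds on [5,6]. k = 2.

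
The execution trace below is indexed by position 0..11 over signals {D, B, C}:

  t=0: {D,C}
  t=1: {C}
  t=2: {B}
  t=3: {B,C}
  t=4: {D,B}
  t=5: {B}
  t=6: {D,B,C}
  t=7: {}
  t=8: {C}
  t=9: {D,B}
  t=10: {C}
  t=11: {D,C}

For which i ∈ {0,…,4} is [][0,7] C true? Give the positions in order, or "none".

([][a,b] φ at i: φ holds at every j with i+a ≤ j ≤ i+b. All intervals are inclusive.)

none

Evaluate at each i in [0,4]:
  i=0: ✗ (fails at j=2)
  i=1: ✗ (fails at j=2)
  i=2: ✗ (fails at j=2)
  i=3: ✗ (fails at j=4)
  i=4: ✗ (fails at j=4)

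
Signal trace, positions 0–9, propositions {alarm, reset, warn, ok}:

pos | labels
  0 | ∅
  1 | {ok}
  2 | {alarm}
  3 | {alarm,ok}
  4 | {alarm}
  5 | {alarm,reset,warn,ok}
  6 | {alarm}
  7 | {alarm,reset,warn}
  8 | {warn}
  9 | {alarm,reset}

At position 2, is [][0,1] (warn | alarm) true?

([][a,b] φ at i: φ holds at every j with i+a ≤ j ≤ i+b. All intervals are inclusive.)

Check (warn | alarm) at every j in [2,3]:
  j=2: true
  j=3: true
All positions satisfy it → formula holds.

Yes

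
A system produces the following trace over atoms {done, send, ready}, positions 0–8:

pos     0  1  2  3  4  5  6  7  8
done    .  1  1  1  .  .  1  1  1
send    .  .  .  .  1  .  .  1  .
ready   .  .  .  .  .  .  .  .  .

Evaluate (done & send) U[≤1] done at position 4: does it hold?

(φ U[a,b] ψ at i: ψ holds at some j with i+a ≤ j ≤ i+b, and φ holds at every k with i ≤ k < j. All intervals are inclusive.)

Need some j in [4,5] with done, and (done & send) at every k in [4,j-1].
  j=4: done false.
  j=5: done false.
No j in the window works → until fails.

No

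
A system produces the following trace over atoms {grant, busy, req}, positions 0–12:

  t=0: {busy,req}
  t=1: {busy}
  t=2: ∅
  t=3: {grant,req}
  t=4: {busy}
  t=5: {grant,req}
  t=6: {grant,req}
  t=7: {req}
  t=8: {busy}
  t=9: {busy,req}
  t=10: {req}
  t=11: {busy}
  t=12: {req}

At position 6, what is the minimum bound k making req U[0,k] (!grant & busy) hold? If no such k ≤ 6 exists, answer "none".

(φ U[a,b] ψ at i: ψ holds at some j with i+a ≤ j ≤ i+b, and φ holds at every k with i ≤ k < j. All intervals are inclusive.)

2

Need earliest j ≥ 6 with (!grant & busy), and req at every k in [6,j-1].
  j=6: rhs fails.
  j=7: rhs fails.
  j=8: rhs holds; lhs holds on [6,7]. k = 2.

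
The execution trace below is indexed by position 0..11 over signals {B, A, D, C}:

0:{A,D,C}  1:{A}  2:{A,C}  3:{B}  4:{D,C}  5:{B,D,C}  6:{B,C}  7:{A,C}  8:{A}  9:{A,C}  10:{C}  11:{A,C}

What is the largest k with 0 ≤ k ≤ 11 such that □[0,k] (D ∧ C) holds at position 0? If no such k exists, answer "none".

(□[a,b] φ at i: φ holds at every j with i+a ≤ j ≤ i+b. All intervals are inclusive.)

(D ∧ C) must hold from j=0 onward; find where it first fails.
  j=0: holds
  j=1: fails
Holds on [0,0], so largest k = 0.

0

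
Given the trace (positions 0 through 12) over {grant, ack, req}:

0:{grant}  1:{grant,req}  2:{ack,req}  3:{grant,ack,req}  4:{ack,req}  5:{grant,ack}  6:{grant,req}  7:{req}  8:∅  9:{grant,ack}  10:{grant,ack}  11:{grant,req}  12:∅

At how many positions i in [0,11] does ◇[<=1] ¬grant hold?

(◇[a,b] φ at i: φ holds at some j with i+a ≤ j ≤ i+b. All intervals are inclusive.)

8

Evaluate at each i in [0,11]:
  i=0: ✗ (none in [0,1])
  i=1: ✓ (witness j=2)
  i=2: ✓ (witness j=2)
  i=3: ✓ (witness j=4)
  i=4: ✓ (witness j=4)
  i=5: ✗ (none in [5,6])
  i=6: ✓ (witness j=7)
  i=7: ✓ (witness j=7)
  i=8: ✓ (witness j=8)
  i=9: ✗ (none in [9,10])
  i=10: ✗ (none in [10,11])
  i=11: ✓ (witness j=12)
Positions where it holds: {1, 2, 3, 4, 6, 7, 8, 11} → 8.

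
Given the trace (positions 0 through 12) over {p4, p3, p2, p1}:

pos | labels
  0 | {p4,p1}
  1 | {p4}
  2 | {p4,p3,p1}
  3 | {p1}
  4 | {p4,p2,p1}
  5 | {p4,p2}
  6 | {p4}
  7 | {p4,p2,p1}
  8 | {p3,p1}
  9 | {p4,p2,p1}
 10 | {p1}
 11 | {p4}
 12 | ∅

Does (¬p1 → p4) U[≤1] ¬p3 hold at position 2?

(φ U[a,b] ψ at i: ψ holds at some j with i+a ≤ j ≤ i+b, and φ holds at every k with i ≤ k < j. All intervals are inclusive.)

True

Need some j in [2,3] with ¬p3, and (¬p1 → p4) at every k in [2,j-1].
  j=2: ¬p3 false.
  j=3: ¬p3 holds; (¬p1 → p4) holds at every k in [2,2] → satisfied.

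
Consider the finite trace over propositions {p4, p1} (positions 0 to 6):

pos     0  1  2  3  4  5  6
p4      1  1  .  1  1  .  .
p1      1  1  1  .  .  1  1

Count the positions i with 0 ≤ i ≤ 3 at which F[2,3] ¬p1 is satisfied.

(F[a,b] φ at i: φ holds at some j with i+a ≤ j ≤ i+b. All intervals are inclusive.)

Evaluate at each i in [0,3]:
  i=0: ✓ (witness j=3)
  i=1: ✓ (witness j=3)
  i=2: ✓ (witness j=4)
  i=3: ✗ (none in [5,6])
Positions where it holds: {0, 1, 2} → 3.

3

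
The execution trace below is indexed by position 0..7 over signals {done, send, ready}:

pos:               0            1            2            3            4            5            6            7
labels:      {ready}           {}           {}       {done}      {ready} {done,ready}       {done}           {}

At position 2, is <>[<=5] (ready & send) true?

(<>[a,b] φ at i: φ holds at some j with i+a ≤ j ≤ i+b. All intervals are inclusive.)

False

Check (ready & send) at each j in [2,7]:
  j=2: false
  j=3: false
  j=4: false
  j=5: false
  j=6: false
  j=7: false
No position in the window satisfies it → formula fails.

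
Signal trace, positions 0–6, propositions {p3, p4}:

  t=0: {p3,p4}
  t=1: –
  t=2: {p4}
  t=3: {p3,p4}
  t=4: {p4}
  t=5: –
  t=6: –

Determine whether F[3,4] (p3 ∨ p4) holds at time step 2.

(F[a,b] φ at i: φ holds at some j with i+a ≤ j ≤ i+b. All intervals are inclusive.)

False

Check (p3 ∨ p4) at each j in [5,6]:
  j=5: false
  j=6: false
No position in the window satisfies it → formula fails.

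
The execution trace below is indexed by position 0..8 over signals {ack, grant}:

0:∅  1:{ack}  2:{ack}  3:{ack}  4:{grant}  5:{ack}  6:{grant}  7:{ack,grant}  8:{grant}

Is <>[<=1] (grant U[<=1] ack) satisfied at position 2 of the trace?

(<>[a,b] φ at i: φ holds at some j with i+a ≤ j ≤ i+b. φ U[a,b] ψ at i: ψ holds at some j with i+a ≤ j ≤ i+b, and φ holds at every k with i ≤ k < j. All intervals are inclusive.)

Holds

Check (grant U[<=1] ack) at each j in [2,3]:
  j=2: holds
  j=3: holds
Found at j=2 → formula holds.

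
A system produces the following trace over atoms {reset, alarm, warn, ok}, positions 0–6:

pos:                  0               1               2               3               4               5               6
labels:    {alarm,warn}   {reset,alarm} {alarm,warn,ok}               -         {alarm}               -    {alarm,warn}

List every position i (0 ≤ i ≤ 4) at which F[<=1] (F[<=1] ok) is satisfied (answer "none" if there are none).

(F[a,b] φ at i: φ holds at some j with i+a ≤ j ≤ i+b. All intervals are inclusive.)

Evaluate at each i in [0,4]:
  i=0: ✓ (witness j=1)
  i=1: ✓ (witness j=1)
  i=2: ✓ (witness j=2)
  i=3: ✗ (none in [3,4])
  i=4: ✗ (none in [4,5])

0, 1, 2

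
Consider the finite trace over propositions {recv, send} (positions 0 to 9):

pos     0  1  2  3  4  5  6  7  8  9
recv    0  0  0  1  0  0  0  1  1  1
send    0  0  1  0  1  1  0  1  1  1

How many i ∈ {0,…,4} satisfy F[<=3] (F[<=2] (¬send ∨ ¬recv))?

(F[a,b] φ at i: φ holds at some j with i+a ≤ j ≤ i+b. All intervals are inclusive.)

Evaluate at each i in [0,4]:
  i=0: ✓ (witness j=0)
  i=1: ✓ (witness j=1)
  i=2: ✓ (witness j=2)
  i=3: ✓ (witness j=3)
  i=4: ✓ (witness j=4)
Positions where it holds: {0, 1, 2, 3, 4} → 5.

5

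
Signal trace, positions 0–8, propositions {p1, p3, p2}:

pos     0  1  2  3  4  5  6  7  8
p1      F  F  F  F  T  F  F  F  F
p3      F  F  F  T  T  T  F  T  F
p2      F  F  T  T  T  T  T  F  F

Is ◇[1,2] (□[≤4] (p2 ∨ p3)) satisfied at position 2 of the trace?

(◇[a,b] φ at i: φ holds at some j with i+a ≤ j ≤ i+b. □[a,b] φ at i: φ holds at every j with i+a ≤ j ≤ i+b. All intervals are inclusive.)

True

Check □[≤4] (p2 ∨ p3) at each j in [3,4]:
  j=3: holds on [3,7]
  j=4: fails at 8
Found at j=3 → formula holds.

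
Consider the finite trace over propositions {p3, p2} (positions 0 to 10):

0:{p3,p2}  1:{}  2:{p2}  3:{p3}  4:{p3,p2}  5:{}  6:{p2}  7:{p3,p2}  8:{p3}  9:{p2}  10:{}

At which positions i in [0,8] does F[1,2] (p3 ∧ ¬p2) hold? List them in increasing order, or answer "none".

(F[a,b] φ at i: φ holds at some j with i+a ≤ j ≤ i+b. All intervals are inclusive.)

1, 2, 6, 7

Evaluate at each i in [0,8]:
  i=0: ✗ (none in [1,2])
  i=1: ✓ (witness j=3)
  i=2: ✓ (witness j=3)
  i=3: ✗ (none in [4,5])
  i=4: ✗ (none in [5,6])
  i=5: ✗ (none in [6,7])
  i=6: ✓ (witness j=8)
  i=7: ✓ (witness j=8)
  i=8: ✗ (none in [9,10])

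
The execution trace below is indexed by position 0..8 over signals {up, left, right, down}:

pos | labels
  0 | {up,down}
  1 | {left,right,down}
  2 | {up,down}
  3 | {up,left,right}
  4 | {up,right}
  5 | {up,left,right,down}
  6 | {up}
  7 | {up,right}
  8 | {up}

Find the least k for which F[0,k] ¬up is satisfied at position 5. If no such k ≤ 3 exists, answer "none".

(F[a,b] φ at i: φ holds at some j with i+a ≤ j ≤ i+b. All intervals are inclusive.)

none

Scan j = 5,6,… for ¬up:
  j=5: fails
  j=6: fails
  j=7: fails
  j=8: fails
No j in [5,8] satisfies it → none.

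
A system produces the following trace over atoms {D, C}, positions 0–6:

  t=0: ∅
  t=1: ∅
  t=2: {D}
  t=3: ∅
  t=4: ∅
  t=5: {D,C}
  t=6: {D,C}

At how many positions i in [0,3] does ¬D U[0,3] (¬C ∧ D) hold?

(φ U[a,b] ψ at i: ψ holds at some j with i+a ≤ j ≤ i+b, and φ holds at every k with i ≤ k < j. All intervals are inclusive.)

3

Evaluate at each i in [0,3]:
  i=0: ✓ (rhs at j=2; lhs holds on [0,1])
  i=1: ✓ (rhs at j=2; lhs holds on [1,1])
  i=2: ✓ (rhs at j=2)
  i=3: ✗ (no rhs in [3,6])
Positions where it holds: {0, 1, 2} → 3.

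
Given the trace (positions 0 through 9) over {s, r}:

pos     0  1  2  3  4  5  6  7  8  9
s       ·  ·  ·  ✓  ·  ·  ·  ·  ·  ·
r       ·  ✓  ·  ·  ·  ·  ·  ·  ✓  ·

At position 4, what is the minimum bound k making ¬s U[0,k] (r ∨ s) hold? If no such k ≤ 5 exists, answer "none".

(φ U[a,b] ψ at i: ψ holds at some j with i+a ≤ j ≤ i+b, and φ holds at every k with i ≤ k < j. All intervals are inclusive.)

4

Need earliest j ≥ 4 with (r ∨ s), and ¬s at every k in [4,j-1].
  j=4: rhs fails.
  j=5: rhs fails.
  j=6: rhs fails.
  j=7: rhs fails.
  j=8: rhs holds; lhs holds on [4,7]. k = 4.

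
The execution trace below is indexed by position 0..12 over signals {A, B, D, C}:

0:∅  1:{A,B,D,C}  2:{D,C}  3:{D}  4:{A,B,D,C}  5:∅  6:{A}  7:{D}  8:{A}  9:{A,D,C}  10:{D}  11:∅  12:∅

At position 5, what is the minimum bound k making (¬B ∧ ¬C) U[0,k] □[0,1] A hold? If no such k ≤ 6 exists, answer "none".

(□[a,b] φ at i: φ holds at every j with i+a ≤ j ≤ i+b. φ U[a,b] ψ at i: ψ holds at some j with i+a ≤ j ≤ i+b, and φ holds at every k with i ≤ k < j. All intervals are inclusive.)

Need earliest j ≥ 5 with □[0,1] A, and (¬B ∧ ¬C) at every k in [5,j-1].
  j=5: rhs fails.
  j=6: rhs fails.
  j=7: rhs fails.
  j=8: rhs holds; lhs holds on [5,7]. k = 3.

3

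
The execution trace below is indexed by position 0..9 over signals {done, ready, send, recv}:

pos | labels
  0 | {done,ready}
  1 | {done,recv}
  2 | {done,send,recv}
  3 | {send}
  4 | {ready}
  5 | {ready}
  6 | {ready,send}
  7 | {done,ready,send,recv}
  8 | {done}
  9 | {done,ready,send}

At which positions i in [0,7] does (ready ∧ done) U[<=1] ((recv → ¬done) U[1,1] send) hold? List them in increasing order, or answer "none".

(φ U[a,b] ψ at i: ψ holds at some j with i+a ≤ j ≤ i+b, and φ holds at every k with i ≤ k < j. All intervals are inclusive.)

Evaluate at each i in [0,7]:
  i=0: ✗ (no rhs in [0,1])
  i=1: ✗ (no rhs in [1,2])
  i=2: ✗ (no rhs in [2,3])
  i=3: ✗ (no rhs in [3,4])
  i=4: ✗ (lhs fails at k=4 before rhs at j=5)
  i=5: ✓ (rhs at j=5)
  i=6: ✓ (rhs at j=6)
  i=7: ✓ (rhs at j=8; lhs holds on [7,7])

5, 6, 7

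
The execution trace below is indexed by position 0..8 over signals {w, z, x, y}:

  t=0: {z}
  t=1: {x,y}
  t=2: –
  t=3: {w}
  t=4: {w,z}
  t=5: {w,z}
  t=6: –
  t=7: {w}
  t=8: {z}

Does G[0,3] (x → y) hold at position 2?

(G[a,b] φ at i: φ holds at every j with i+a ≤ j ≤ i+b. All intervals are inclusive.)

Check (x → y) at every j in [2,5]:
  j=2: antecedent false → ✓
  j=3: antecedent false → ✓
  j=4: antecedent false → ✓
  j=5: antecedent false → ✓
All positions satisfy it → formula holds.

True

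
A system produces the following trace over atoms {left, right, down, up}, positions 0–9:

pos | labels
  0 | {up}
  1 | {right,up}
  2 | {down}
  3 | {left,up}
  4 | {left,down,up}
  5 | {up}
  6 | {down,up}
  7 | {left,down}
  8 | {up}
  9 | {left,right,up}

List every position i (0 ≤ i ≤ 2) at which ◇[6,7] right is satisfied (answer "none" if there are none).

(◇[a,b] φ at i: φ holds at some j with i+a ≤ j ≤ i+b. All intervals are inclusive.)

2

Evaluate at each i in [0,2]:
  i=0: ✗ (none in [6,7])
  i=1: ✗ (none in [7,8])
  i=2: ✓ (witness j=9)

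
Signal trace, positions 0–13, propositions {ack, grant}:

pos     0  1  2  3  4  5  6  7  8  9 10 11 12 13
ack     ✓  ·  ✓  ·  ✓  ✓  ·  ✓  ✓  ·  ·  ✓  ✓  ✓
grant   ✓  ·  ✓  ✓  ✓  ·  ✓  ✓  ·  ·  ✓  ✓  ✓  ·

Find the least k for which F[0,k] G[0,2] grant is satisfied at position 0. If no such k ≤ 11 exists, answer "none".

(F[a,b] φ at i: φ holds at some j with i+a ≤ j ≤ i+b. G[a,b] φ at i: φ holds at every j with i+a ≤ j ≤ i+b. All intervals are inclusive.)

Scan j = 0,1,… for G[0,2] grant:
  j=0: fails
  j=1: fails
  j=2: holds
First hit at j=2, so smallest k = 2-0 = 2.

2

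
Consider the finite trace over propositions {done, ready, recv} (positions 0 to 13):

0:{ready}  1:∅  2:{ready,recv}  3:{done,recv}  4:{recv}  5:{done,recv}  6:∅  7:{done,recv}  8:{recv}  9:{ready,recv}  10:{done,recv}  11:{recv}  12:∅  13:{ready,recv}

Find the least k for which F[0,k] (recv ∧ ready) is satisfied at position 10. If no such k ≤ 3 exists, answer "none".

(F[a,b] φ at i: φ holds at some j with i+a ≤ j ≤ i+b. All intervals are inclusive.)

Scan j = 10,11,… for (recv ∧ ready):
  j=10: fails
  j=11: fails
  j=12: fails
  j=13: holds
First hit at j=13, so smallest k = 13-10 = 3.

3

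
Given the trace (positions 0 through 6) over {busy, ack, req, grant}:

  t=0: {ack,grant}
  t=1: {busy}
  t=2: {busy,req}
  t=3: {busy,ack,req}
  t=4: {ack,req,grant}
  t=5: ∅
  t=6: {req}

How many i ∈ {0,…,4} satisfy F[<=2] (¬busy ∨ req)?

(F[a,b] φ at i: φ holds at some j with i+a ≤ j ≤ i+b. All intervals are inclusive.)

Evaluate at each i in [0,4]:
  i=0: ✓ (witness j=0)
  i=1: ✓ (witness j=2)
  i=2: ✓ (witness j=2)
  i=3: ✓ (witness j=3)
  i=4: ✓ (witness j=4)
Positions where it holds: {0, 1, 2, 3, 4} → 5.

5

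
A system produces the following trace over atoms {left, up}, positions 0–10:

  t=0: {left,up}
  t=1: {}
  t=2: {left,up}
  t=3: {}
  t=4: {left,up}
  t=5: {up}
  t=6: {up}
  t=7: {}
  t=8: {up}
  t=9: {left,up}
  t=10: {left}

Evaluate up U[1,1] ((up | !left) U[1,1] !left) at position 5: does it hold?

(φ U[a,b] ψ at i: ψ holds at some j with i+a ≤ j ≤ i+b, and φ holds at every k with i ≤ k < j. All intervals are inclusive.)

Need some j in [6,6] with ((up | !left) U[1,1] !left), and up at every k in [5,j-1].
  j=6: ((up | !left) U[1,1] !left) holds; up holds at every k in [5,5] → satisfied.

Holds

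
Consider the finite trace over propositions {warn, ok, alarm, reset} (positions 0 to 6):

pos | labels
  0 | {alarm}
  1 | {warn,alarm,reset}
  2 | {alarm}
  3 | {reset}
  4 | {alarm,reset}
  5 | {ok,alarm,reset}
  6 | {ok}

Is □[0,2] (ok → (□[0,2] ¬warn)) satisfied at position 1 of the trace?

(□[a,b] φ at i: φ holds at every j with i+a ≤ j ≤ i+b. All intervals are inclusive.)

Check (ok → (□[0,2] ¬warn)) at every j in [1,3]:
  j=1: antecedent false → ✓
  j=2: antecedent false → ✓
  j=3: antecedent false → ✓
All positions satisfy it → formula holds.

Yes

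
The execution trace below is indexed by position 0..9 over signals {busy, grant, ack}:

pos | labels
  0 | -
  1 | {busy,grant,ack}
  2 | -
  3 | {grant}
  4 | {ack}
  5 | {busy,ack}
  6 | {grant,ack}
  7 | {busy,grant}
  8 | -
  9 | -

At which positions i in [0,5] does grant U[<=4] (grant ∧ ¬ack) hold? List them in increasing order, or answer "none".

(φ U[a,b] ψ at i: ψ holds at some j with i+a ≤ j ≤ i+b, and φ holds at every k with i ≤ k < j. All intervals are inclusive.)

Evaluate at each i in [0,5]:
  i=0: ✗ (lhs fails at k=0 before rhs at j=3)
  i=1: ✗ (lhs fails at k=2 before rhs at j=3)
  i=2: ✗ (lhs fails at k=2 before rhs at j=3)
  i=3: ✓ (rhs at j=3)
  i=4: ✗ (lhs fails at k=4 before rhs at j=7)
  i=5: ✗ (lhs fails at k=5 before rhs at j=7)

3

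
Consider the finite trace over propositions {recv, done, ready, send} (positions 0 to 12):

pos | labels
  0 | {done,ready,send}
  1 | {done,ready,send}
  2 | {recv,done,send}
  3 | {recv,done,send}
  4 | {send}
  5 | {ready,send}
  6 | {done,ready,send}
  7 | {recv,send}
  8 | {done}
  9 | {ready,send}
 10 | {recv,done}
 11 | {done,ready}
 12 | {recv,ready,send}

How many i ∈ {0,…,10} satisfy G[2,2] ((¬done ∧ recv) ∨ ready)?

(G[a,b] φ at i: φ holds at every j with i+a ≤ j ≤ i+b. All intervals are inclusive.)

6

Evaluate at each i in [0,10]:
  i=0: ✗ (fails at j=2)
  i=1: ✗ (fails at j=3)
  i=2: ✗ (fails at j=4)
  i=3: ✓ (all of [5,5])
  i=4: ✓ (all of [6,6])
  i=5: ✓ (all of [7,7])
  i=6: ✗ (fails at j=8)
  i=7: ✓ (all of [9,9])
  i=8: ✗ (fails at j=10)
  i=9: ✓ (all of [11,11])
  i=10: ✓ (all of [12,12])
Positions where it holds: {3, 4, 5, 7, 9, 10} → 6.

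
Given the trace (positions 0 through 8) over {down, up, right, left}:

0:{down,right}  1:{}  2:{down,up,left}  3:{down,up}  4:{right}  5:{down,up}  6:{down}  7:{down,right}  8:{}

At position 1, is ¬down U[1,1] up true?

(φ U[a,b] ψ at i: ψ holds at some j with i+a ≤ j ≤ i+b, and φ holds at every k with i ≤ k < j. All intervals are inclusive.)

Need some j in [2,2] with up, and ¬down at every k in [1,j-1].
  j=2: up holds; ¬down holds at every k in [1,1] → satisfied.

Yes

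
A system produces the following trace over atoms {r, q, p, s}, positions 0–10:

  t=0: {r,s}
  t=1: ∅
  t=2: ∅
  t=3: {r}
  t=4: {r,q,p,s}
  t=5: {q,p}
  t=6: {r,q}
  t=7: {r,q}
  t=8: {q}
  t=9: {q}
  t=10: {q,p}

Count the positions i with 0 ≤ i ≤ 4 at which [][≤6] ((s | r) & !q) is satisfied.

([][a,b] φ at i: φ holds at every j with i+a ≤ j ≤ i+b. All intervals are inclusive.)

Evaluate at each i in [0,4]:
  i=0: ✗ (fails at j=1)
  i=1: ✗ (fails at j=1)
  i=2: ✗ (fails at j=2)
  i=3: ✗ (fails at j=4)
  i=4: ✗ (fails at j=4)
Positions where it holds: {} → 0.

0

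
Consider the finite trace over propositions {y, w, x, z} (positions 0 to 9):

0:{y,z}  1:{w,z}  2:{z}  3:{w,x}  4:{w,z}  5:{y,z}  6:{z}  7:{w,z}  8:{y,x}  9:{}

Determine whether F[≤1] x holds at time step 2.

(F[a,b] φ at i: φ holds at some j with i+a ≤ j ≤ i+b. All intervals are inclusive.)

Check x at each j in [2,3]:
  j=2: false
  j=3: true
Found at j=3 → formula holds.

Holds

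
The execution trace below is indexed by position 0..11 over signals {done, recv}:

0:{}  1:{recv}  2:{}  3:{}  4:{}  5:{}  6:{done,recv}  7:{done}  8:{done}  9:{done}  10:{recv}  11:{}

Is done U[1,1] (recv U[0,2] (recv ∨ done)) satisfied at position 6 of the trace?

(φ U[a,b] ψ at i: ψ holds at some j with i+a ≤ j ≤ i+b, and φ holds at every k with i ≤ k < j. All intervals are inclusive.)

Need some j in [7,7] with (recv U[0,2] (recv ∨ done)), and done at every k in [6,j-1].
  j=7: (recv U[0,2] (recv ∨ done)) holds; done holds at every k in [6,6] → satisfied.

Holds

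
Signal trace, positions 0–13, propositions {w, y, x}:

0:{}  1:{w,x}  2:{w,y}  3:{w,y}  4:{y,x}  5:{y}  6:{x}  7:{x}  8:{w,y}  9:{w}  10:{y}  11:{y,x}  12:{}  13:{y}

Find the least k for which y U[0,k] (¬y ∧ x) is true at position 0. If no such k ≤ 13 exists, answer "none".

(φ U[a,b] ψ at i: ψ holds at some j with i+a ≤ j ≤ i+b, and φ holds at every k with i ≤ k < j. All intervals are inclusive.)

none

Need earliest j ≥ 0 with (¬y ∧ x), and y at every k in [0,j-1].
  j=0: rhs fails.
  j=1: rhs holds but lhs fails at k=0.
  j=2: rhs fails.
  j=3: rhs fails.
  j=4: rhs fails.
  j=5: rhs fails.
  j=6: rhs holds but lhs fails at k=0.
  j=7: rhs holds but lhs fails at k=0.
  j=8: rhs fails.
  j=9: rhs fails.
  j=10: rhs fails.
  j=11: rhs fails.
  j=12: rhs fails.
  j=13: rhs fails.
No witness within the range → none.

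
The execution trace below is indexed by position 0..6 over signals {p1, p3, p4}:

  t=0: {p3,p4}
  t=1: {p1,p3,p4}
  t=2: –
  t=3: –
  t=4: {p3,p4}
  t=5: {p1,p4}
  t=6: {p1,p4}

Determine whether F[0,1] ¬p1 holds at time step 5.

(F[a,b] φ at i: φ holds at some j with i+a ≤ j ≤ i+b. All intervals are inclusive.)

Check ¬p1 at each j in [5,6]:
  j=5: false
  j=6: false
No position in the window satisfies it → formula fails.

False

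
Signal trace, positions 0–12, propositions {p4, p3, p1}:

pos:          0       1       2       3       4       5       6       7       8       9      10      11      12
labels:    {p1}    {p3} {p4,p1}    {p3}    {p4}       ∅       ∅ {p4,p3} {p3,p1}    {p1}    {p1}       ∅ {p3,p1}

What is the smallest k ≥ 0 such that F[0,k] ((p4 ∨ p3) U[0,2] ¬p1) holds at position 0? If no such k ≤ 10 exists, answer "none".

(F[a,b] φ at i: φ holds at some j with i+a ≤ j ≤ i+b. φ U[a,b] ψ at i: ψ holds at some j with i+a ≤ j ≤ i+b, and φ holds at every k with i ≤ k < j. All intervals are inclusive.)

Scan j = 0,1,… for ((p4 ∨ p3) U[0,2] ¬p1):
  j=0: fails
  j=1: holds
First hit at j=1, so smallest k = 1-0 = 1.

1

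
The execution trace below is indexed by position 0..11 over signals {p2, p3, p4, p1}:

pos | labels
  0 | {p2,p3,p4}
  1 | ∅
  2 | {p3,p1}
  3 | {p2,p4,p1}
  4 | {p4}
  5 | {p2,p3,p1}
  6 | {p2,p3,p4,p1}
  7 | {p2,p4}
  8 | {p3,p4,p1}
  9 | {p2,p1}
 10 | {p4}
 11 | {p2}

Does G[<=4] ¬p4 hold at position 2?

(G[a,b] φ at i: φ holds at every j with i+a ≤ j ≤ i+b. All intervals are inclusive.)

False

Check ¬p4 at every j in [2,6]:
  j=2: true
  j=3: false
  j=4: false
  j=5: true
  j=6: false
Fails at j=3 → formula fails.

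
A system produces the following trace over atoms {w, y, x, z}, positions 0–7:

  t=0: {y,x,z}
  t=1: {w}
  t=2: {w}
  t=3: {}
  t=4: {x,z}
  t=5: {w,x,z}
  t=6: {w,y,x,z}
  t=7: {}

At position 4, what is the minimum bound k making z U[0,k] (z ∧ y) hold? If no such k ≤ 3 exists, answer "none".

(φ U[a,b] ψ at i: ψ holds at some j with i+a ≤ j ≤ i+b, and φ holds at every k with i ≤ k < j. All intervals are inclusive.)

2

Need earliest j ≥ 4 with (z ∧ y), and z at every k in [4,j-1].
  j=4: rhs fails.
  j=5: rhs fails.
  j=6: rhs holds; lhs holds on [4,5]. k = 2.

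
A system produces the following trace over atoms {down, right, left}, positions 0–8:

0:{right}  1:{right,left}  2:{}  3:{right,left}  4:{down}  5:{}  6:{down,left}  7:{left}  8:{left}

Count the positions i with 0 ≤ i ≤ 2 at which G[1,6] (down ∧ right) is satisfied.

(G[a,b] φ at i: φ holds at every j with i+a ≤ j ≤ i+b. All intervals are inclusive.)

Evaluate at each i in [0,2]:
  i=0: ✗ (fails at j=1)
  i=1: ✗ (fails at j=2)
  i=2: ✗ (fails at j=3)
Positions where it holds: {} → 0.

0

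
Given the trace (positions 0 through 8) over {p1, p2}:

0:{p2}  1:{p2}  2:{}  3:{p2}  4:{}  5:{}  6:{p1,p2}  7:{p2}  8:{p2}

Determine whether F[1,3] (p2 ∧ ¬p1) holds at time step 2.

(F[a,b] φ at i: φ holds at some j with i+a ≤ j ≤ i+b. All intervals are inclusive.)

Check (p2 ∧ ¬p1) at each j in [3,5]:
  j=3: true
  j=4: false
  j=5: false
Found at j=3 → formula holds.

Holds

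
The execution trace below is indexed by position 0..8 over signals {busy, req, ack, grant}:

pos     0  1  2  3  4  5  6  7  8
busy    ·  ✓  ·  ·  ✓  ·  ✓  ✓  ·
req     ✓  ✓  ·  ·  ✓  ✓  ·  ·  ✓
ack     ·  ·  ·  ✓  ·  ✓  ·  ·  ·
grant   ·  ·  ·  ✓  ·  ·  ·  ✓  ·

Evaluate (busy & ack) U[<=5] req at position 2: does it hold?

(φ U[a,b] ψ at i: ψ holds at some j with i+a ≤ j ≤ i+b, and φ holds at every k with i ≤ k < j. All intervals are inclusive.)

No

Need some j in [2,7] with req, and (busy & ack) at every k in [2,j-1].
  j=2: req false.
  j=3: req false.
  j=4: req holds, but (busy & ack) fails at k=2 → not this j.
  j=5: req holds, but (busy & ack) fails at k=2 → not this j.
  j=6: req false.
  j=7: req false.
No j in the window works → until fails.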